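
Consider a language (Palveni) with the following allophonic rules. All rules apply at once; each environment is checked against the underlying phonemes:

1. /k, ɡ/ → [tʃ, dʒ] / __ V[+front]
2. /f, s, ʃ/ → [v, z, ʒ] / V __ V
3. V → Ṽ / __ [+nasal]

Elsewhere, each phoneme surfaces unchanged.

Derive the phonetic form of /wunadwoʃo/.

[wũnadwoʒo]

/w/ stays [w].
/u/ — between /w/ and /n/, before a nasal consonant — surfaces as [ũ] (rule 3).
/n/ — not in any rule's target class → [n].
/a/ (between /n/ and /d/) fails the environment for rule 3, so it stays [a].
/d/ (between /a/ and /w/): no rule targets it → [d].
/w/ (between /d/ and /o/): no rule targets it → [w].
/o/ — between /w/ and /ʃ/; rule 3 does not apply here → [o].
/ʃ/ — between /o/ and /o/, between two vowels — surfaces as [ʒ] (rule 2).
/o/ (word-final) fails the environment for rule 3, so it stays [o].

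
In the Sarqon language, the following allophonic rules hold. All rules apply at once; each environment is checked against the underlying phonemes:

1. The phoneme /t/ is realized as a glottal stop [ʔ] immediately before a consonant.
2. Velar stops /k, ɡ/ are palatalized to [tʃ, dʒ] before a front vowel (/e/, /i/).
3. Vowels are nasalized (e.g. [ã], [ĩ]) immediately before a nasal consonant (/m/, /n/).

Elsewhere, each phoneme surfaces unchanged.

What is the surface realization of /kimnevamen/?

/k/ meets the environment for rule 2 (before a front vowel) → [tʃ].
Rule 3 applies to /i/ (between /k/ and /m/: before a nasal consonant) → [ĩ].
/m/ stays [m].
/n/ — not in any rule's target class → [n].
/e/ (between /n/ and /v/): rule 3 targets it, but not before a nasal consonant → unchanged [e].
/v/ (between /e/ and /a/): no rule targets it → [v].
/a/ — between /v/ and /m/, before a nasal consonant — surfaces as [ã] (rule 3).
/m/ (between /a/ and /e/): no rule targets it → [m].
Rule 3 applies to /e/ (between /m/ and /n/: before a nasal consonant) → [ẽ].
/n/ — not in any rule's target class → [n].

[tʃĩmnevãmẽn]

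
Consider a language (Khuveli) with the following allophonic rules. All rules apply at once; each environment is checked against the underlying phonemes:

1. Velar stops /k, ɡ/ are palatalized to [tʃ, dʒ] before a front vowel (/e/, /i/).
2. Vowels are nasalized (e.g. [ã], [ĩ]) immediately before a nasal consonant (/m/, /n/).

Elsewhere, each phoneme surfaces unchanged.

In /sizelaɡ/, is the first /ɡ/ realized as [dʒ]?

/ɡ/ (word-final): rule 1 targets it, but not before a front vowel → unchanged [ɡ].
The actual realization is [ɡ], not [dʒ].

No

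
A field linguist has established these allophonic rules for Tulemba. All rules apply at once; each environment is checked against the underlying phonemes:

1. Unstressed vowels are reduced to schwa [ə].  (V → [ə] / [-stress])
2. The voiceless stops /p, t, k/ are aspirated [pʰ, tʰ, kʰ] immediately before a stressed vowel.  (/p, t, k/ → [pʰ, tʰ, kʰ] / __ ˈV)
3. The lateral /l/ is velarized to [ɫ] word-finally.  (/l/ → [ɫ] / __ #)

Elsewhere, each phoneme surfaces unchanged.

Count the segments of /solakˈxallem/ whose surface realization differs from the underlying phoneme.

3

Segments that undergo a rule: /o/ → [ə] (rule 1); /a/ → [ə] (rule 1); /e/ → [ə] (rule 1).
All other segments surface unchanged.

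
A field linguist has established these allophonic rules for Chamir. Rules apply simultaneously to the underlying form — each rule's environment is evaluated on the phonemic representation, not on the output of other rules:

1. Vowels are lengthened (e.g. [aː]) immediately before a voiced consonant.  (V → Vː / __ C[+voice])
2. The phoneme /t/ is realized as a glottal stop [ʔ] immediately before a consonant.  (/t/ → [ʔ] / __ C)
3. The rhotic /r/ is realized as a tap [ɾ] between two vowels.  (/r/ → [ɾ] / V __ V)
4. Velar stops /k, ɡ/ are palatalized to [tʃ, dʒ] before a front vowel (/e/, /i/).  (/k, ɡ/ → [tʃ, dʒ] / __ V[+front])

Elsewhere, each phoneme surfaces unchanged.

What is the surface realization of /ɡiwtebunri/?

/ɡ/ — word-initial, before a front vowel — surfaces as [dʒ] (rule 4).
/i/ — between /ɡ/ and /w/, before a voiced consonant — surfaces as [iː] (rule 1).
/w/ — not in any rule's target class → [w].
/t/ (between /w/ and /e/) is in the target of rule 2 but the environment (immediately before a consonant) is not met → [t].
/e/ meets the environment for rule 1 (before a voiced consonant) → [eː].
/b/ (between /e/ and /u/) is unaffected → [b].
/u/ (between /b/ and /n/): before a voiced consonant, so rule 1 applies → [uː].
/n/ — not in any rule's target class → [n].
/r/ (between /n/ and /i/) is in the target of rule 3 but the environment (between two vowels) is not met → [r].
/i/ (word-final) is in the target of rule 1 but the environment (before a voiced consonant) is not met → [i].

[dʒiːwteːbuːnri]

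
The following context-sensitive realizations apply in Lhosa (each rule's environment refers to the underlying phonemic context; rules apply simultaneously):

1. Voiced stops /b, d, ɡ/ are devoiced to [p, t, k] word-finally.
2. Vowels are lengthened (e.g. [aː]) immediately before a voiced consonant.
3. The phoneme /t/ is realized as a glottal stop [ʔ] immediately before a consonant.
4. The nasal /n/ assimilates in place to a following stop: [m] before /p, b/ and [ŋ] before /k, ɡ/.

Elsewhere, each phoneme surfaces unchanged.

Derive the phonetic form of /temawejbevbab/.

/t/ — word-initial; rule 3 does not apply here → [t].
/e/ — between /t/ and /m/, before a voiced consonant — surfaces as [eː] (rule 2).
/m/ (between /e/ and /a/) is unaffected → [m].
/a/ meets the environment for rule 2 (before a voiced consonant) → [aː].
/w/ (between /a/ and /e/) is unaffected → [w].
/e/ (between /w/ and /j/) occurs before a voiced consonant → [eː] by rule 2.
/j/ (between /e/ and /b/) is unaffected → [j].
/b/ (between /j/ and /e/) is in the target of rule 1 but the environment (word-finally) is not met → [b].
/e/ meets the environment for rule 2 (before a voiced consonant) → [eː].
/v/ stays [v].
/b/ (between /v/ and /a/): rule 1 targets it, but not word-finally → unchanged [b].
Rule 2 applies to /a/ (between /b/ and /b/: before a voiced consonant) → [aː].
/b/ (word-final) occurs word-finally → [p] by rule 1.

[teːmaːweːjbeːvbaːp]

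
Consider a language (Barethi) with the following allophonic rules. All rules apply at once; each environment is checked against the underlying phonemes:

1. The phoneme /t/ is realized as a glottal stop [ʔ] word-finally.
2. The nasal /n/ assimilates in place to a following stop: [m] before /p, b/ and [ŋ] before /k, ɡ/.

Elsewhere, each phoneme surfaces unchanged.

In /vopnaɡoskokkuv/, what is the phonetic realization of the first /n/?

/n/ (between /p/ and /a/) is in the target of rule 2 but the environment (before a labial or velar stop) is not met → [n].

[n]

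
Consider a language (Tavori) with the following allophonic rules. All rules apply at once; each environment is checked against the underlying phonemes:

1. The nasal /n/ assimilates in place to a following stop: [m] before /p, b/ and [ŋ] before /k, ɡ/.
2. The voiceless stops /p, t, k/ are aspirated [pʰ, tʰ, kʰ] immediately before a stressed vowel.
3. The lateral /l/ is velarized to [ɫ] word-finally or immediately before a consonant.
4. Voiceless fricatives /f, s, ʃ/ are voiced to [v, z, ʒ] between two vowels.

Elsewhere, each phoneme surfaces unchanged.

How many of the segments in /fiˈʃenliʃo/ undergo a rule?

2

Segments that undergo a rule: /ʃ/ → [ʒ] (rule 4); /ʃ/ → [ʒ] (rule 4).
All other segments surface unchanged.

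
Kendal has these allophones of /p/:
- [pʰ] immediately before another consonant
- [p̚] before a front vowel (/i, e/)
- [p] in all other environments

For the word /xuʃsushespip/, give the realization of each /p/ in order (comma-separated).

Occurrence 1 (position 10): before a front vowel (/i, e/) → [p̚].
Occurrence 2 (position 12): no conditioning environment matches → elsewhere allophone [p].

[p̚], [p]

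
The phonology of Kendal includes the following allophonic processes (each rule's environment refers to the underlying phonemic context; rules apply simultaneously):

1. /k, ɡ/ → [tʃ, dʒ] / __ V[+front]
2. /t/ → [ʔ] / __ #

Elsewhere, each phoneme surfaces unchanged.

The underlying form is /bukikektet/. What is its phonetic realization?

[butʃitʃekteʔ]

/b/ (word-initial): no rule targets it → [b].
/u/ (between /b/ and /k/) is unaffected → [u].
/k/ — between /u/ and /i/, before a front vowel — surfaces as [tʃ] (rule 1).
/i/ — not in any rule's target class → [i].
/k/ (between /i/ and /e/): before a front vowel, so rule 1 applies → [tʃ].
/e/ (between /k/ and /k/): no rule targets it → [e].
/k/ (between /e/ and /t/) fails the environment for rule 1, so it stays [k].
/t/ (between /k/ and /e/) fails the environment for rule 2, so it stays [t].
/e/ (between /t/ and /t/) is unaffected → [e].
/t/ (word-final) occurs word-finally → [ʔ] by rule 2.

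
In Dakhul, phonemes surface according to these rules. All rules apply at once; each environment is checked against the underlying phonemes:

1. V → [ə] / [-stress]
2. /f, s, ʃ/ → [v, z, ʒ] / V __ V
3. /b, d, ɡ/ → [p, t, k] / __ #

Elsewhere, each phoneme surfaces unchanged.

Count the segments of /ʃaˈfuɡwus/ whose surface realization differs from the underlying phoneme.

Segments that undergo a rule: /a/ → [ə] (rule 1); /f/ → [v] (rule 2); /u/ → [ə] (rule 1).
All other segments surface unchanged.

3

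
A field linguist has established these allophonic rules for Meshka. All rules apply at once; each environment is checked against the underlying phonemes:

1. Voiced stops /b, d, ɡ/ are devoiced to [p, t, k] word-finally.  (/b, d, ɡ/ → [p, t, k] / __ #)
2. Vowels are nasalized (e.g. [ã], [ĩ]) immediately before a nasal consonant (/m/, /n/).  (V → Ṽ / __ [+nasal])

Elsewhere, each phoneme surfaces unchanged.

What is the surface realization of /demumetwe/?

/d/ — word-initial; rule 1 does not apply here → [d].
/e/ meets the environment for rule 2 (before a nasal consonant) → [ẽ].
/m/ stays [m].
/u/ — between /m/ and /m/, before a nasal consonant — surfaces as [ũ] (rule 2).
/m/ stays [m].
/e/ (between /m/ and /t/) fails the environment for rule 2, so it stays [e].
/t/ (between /e/ and /w/): no rule targets it → [t].
/w/ — not in any rule's target class → [w].
/e/ (word-final) fails the environment for rule 2, so it stays [e].

[dẽmũmetwe]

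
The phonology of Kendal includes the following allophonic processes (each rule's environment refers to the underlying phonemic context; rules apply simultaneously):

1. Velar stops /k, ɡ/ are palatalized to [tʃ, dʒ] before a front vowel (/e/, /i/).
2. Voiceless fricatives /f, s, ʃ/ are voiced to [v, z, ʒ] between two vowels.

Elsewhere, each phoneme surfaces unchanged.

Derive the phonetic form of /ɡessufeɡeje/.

[dʒessuvedʒeje]

/ɡ/ (word-initial) occurs before a front vowel → [dʒ] by rule 1.
/e/ (between /ɡ/ and /s/): no rule targets it → [e].
/s/ (between /e/ and /s/) fails the environment for rule 2, so it stays [s].
/s/ (between /s/ and /u/) fails the environment for rule 2, so it stays [s].
/u/ stays [u].
/f/ — between /u/ and /e/, between two vowels — surfaces as [v] (rule 2).
/e/ — not in any rule's target class → [e].
/ɡ/ meets the environment for rule 1 (before a front vowel) → [dʒ].
/e/ (between /ɡ/ and /j/) is unaffected → [e].
/j/ (between /e/ and /e/): no rule targets it → [j].
/e/ — not in any rule's target class → [e].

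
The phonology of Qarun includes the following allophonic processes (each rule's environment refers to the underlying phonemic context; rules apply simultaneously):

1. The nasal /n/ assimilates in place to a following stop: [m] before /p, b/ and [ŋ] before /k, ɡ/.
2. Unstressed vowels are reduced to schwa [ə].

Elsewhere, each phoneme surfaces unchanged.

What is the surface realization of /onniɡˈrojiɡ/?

/o/ meets the environment for rule 2 (in an unstressed syllable) → [ə].
/n/ (between /o/ and /n/): rule 1 targets it, but not before a labial or velar stop → unchanged [n].
/n/ (between /n/ and /i/) is in the target of rule 1 but the environment (before a labial or velar stop) is not met → [n].
/i/ meets the environment for rule 2 (in an unstressed syllable) → [ə].
/ɡ/ stays [ɡ].
/r/ (between /ɡ/ and /o/): no rule targets it → [r].
/o/ (between /r/ and /j/) fails the environment for rule 2, so it stays [o].
/j/ (between /o/ and /i/): no rule targets it → [j].
/i/ (between /j/ and /ɡ/) occurs in an unstressed syllable → [ə] by rule 2.
/ɡ/ — not in any rule's target class → [ɡ].

[ənnəɡˈrojəɡ]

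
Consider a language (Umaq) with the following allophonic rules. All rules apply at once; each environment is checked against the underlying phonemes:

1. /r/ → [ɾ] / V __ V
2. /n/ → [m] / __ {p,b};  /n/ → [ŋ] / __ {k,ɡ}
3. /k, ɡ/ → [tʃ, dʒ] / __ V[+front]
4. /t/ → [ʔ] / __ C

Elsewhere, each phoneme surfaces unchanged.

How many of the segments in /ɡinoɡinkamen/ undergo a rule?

Segments that undergo a rule: /ɡ/ → [dʒ] (rule 3); /ɡ/ → [dʒ] (rule 3); /n/ → [ŋ] (rule 2).
All other segments surface unchanged.

3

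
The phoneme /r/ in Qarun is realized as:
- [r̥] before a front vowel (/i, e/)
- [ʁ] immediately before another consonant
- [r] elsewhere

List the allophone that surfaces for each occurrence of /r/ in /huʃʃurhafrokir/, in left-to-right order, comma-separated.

Occurrence 1 (position 6): immediately before another consonant → [ʁ].
Occurrence 2 (position 10): no conditioning environment matches → elsewhere allophone [r].
Occurrence 3 (position 14): no conditioning environment matches → elsewhere allophone [r].

[ʁ], [r], [r]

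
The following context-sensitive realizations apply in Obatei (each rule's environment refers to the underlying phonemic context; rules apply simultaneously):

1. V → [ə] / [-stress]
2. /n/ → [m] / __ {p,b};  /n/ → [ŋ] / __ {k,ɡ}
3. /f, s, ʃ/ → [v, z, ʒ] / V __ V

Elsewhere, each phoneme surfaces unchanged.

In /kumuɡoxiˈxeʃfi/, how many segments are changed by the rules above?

Segments that undergo a rule: /u/ → [ə] (rule 1); /u/ → [ə] (rule 1); /o/ → [ə] (rule 1); /i/ → [ə] (rule 1); /i/ → [ə] (rule 1).
All other segments surface unchanged.

5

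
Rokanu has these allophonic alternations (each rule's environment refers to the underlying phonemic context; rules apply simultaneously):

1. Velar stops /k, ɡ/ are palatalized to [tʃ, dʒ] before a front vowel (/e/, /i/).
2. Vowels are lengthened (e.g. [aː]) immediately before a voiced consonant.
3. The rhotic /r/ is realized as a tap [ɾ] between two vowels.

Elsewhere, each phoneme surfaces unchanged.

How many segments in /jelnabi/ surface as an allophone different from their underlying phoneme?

Segments that undergo a rule: /e/ → [eː] (rule 2); /a/ → [aː] (rule 2).
All other segments surface unchanged.

2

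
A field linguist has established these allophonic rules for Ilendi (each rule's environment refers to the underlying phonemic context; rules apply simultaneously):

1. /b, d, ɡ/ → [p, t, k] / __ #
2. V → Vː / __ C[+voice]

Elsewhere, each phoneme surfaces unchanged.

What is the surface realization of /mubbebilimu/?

[muːbbeːbiːliːmu]

/m/ (word-initial): no rule targets it → [m].
/u/ — between /m/ and /b/, before a voiced consonant — surfaces as [uː] (rule 2).
/b/ — between /u/ and /b/; rule 1 does not apply here → [b].
/b/ (between /b/ and /e/): rule 1 targets it, but not word-finally → unchanged [b].
/e/ meets the environment for rule 2 (before a voiced consonant) → [eː].
/b/ (between /e/ and /i/) is in the target of rule 1 but the environment (word-finally) is not met → [b].
/i/ (between /b/ and /l/) occurs before a voiced consonant → [iː] by rule 2.
/l/ stays [l].
/i/ — between /l/ and /m/, before a voiced consonant — surfaces as [iː] (rule 2).
/m/ — not in any rule's target class → [m].
/u/ (word-final): rule 2 targets it, but not before a voiced consonant → unchanged [u].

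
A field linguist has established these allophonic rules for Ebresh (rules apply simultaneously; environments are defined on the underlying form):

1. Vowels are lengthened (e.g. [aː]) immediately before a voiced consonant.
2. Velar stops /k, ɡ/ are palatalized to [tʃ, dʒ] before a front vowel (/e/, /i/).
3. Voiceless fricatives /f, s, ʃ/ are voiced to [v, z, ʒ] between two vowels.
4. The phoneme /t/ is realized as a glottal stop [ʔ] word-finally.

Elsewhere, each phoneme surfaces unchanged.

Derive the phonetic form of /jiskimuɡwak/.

[jistʃiːmuːɡwak]

/j/ — not in any rule's target class → [j].
/i/ (between /j/ and /s/): rule 1 targets it, but not before a voiced consonant → unchanged [i].
/s/ (between /i/ and /k/) fails the environment for rule 3, so it stays [s].
/k/ — between /s/ and /i/, before a front vowel — surfaces as [tʃ] (rule 2).
/i/ (between /k/ and /m/): before a voiced consonant, so rule 1 applies → [iː].
/m/ (between /i/ and /u/) is unaffected → [m].
/u/ meets the environment for rule 1 (before a voiced consonant) → [uː].
/ɡ/ (between /u/ and /w/) is in the target of rule 2 but the environment (before a front vowel) is not met → [ɡ].
/w/ — not in any rule's target class → [w].
/a/ (between /w/ and /k/) fails the environment for rule 1, so it stays [a].
/k/ (word-final) fails the environment for rule 2, so it stays [k].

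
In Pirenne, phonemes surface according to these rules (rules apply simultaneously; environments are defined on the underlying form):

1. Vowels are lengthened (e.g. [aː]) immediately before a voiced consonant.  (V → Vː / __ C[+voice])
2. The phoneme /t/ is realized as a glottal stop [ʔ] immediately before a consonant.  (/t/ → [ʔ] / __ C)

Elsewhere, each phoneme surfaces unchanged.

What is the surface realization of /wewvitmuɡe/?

/w/ (word-initial): no rule targets it → [w].
Rule 1 applies to /e/ (between /w/ and /w/: before a voiced consonant) → [eː].
/w/ — not in any rule's target class → [w].
/v/ (between /w/ and /i/): no rule targets it → [v].
/i/ (between /v/ and /t/) is in the target of rule 1 but the environment (before a voiced consonant) is not met → [i].
/t/ — between /i/ and /m/, immediately before a consonant — surfaces as [ʔ] (rule 2).
/m/ (between /t/ and /u/): no rule targets it → [m].
/u/ (between /m/ and /ɡ/) occurs before a voiced consonant → [uː] by rule 1.
/ɡ/ stays [ɡ].
/e/ — word-final; rule 1 does not apply here → [e].

[weːwviʔmuːɡe]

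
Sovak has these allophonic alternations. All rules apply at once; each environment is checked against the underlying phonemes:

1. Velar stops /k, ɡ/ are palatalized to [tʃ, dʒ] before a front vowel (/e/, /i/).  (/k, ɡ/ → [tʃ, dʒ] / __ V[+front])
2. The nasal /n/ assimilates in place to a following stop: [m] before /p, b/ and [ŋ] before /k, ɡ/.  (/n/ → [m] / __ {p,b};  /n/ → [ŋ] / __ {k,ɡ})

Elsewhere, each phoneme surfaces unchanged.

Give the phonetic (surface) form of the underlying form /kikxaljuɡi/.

[tʃikxaljudʒi]

/k/ (word-initial): before a front vowel, so rule 1 applies → [tʃ].
/i/ (between /k/ and /k/): no rule targets it → [i].
/k/ (between /i/ and /x/) fails the environment for rule 1, so it stays [k].
/x/ (between /k/ and /a/): no rule targets it → [x].
/a/ (between /x/ and /l/): no rule targets it → [a].
/l/ (between /a/ and /j/): no rule targets it → [l].
/j/ (between /l/ and /u/): no rule targets it → [j].
/u/ — not in any rule's target class → [u].
/ɡ/ (between /u/ and /i/): before a front vowel, so rule 1 applies → [dʒ].
/i/ (word-final) is unaffected → [i].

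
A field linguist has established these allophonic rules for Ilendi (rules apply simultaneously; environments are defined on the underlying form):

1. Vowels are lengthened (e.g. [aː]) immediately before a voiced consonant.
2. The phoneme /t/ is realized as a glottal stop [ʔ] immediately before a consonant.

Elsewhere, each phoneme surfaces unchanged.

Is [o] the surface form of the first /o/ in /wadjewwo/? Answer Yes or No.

Yes

/o/ (word-final): rule 1 targets it, but not before a voiced consonant → unchanged [o].
The actual realization is [o], which matches [o].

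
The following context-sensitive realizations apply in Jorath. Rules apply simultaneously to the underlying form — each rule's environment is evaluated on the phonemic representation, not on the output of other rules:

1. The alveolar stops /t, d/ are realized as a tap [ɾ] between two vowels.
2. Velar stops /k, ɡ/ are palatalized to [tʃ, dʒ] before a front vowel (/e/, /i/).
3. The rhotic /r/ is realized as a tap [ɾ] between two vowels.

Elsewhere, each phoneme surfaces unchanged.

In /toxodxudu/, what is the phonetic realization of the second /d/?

Rule 1 applies to /d/ (between /u/ and /u/: between two vowels) → [ɾ].

[ɾ]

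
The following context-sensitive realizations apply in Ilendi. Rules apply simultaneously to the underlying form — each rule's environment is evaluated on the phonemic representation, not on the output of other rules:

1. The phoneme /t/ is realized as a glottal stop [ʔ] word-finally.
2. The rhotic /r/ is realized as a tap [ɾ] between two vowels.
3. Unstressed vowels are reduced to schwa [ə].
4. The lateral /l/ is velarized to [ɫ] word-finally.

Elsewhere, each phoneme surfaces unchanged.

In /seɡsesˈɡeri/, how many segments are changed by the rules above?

Segments that undergo a rule: /e/ → [ə] (rule 3); /e/ → [ə] (rule 3); /r/ → [ɾ] (rule 2); /i/ → [ə] (rule 3).
All other segments surface unchanged.

4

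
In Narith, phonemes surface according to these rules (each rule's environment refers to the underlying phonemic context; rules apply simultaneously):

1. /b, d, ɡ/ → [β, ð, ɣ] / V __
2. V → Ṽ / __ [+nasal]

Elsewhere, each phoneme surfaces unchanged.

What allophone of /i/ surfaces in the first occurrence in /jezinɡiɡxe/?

[ĩ]

/i/ (between /z/ and /n/) occurs before a nasal consonant → [ĩ] by rule 2.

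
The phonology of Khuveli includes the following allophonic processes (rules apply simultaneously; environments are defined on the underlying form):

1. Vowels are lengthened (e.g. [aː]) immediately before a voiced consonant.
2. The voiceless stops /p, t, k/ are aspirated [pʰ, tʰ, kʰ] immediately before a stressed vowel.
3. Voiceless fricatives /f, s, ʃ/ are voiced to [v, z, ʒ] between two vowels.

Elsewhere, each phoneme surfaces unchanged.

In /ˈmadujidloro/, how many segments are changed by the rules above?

Segments that undergo a rule: /a/ → [aː] (rule 1); /u/ → [uː] (rule 1); /i/ → [iː] (rule 1); /o/ → [oː] (rule 1).
All other segments surface unchanged.

4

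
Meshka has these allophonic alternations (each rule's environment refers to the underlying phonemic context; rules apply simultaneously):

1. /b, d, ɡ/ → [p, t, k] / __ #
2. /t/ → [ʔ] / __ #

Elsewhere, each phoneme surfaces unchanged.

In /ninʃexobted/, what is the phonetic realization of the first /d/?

/d/ — word-final, word-finally — surfaces as [t] (rule 1).

[t]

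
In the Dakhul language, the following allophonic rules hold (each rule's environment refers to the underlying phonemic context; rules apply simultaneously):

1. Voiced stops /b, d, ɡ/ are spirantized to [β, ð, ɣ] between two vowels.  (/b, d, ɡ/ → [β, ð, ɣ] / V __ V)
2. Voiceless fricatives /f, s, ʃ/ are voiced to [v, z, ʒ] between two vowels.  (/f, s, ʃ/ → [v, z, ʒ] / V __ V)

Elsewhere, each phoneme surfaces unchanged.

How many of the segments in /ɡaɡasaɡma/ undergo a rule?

Segments that undergo a rule: /ɡ/ → [ɣ] (rule 1); /s/ → [z] (rule 2).
All other segments surface unchanged.

2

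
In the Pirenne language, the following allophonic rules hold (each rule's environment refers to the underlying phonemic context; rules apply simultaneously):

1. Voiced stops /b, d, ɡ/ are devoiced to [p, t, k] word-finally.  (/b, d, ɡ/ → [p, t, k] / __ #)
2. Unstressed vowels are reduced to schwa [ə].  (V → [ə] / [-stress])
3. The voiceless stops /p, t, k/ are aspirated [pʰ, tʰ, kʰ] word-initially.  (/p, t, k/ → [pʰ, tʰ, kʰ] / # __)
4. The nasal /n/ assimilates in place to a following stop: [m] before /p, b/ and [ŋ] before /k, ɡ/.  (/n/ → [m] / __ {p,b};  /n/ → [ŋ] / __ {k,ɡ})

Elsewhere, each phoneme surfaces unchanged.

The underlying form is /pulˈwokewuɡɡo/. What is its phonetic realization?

[pʰəlˈwokəwəɡɡə]

/p/ (word-initial): word-initially, so rule 3 applies → [pʰ].
/u/ (between /p/ and /l/): in an unstressed syllable, so rule 2 applies → [ə].
/l/ stays [l].
/w/ (between /l/ and /o/): no rule targets it → [w].
/o/ (between /w/ and /k/) fails the environment for rule 2, so it stays [o].
/k/ (between /o/ and /e/) fails the environment for rule 3, so it stays [k].
/e/ (between /k/ and /w/): in an unstressed syllable, so rule 2 applies → [ə].
/w/ — not in any rule's target class → [w].
/u/ meets the environment for rule 2 (in an unstressed syllable) → [ə].
/ɡ/ — between /u/ and /ɡ/; rule 1 does not apply here → [ɡ].
/ɡ/ (between /ɡ/ and /o/): rule 1 targets it, but not word-finally → unchanged [ɡ].
Rule 2 applies to /o/ (word-final: in an unstressed syllable) → [ə].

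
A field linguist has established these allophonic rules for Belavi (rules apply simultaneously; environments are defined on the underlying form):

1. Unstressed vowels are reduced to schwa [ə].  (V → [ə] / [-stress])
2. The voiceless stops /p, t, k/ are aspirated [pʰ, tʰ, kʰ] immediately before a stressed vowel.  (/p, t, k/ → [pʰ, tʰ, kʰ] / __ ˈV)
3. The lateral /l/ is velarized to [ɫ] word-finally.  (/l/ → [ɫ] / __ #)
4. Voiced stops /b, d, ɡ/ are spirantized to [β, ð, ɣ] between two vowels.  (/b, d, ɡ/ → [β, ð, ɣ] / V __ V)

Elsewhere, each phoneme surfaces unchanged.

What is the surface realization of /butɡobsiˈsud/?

[bətɡəbsəˈsud]

/b/ (word-initial) is in the target of rule 4 but the environment (between two vowels) is not met → [b].
/u/ meets the environment for rule 1 (in an unstressed syllable) → [ə].
/t/ — between /u/ and /ɡ/; rule 2 does not apply here → [t].
/ɡ/ (between /t/ and /o/): rule 4 targets it, but not between two vowels → unchanged [ɡ].
/o/ (between /ɡ/ and /b/): in an unstressed syllable, so rule 1 applies → [ə].
/b/ (between /o/ and /s/) fails the environment for rule 4, so it stays [b].
/s/ stays [s].
/i/ (between /s/ and /s/): in an unstressed syllable, so rule 1 applies → [ə].
/s/ (between /i/ and /u/) is unaffected → [s].
/u/ (between /s/ and /d/) is in the target of rule 1 but the environment (in an unstressed syllable) is not met → [u].
/d/ (word-final): rule 4 targets it, but not between two vowels → unchanged [d].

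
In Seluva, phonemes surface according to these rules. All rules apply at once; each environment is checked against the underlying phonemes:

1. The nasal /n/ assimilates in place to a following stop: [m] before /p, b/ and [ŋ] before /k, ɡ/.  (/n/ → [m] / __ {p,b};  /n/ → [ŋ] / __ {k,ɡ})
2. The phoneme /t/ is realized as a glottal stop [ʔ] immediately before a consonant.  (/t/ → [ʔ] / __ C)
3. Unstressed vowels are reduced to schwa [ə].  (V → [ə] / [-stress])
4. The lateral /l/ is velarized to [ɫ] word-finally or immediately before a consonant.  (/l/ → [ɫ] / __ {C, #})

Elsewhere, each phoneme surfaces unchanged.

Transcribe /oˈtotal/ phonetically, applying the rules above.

/o/ (word-initial) occurs in an unstressed syllable → [ə] by rule 3.
/t/ — between /o/ and /o/; rule 2 does not apply here → [t].
/o/ (between /t/ and /t/) fails the environment for rule 3, so it stays [o].
/t/ (between /o/ and /a/) fails the environment for rule 2, so it stays [t].
/a/ meets the environment for rule 3 (in an unstressed syllable) → [ə].
/l/ — word-final, word-finally or immediately before a consonant — surfaces as [ɫ] (rule 4).

[əˈtotəɫ]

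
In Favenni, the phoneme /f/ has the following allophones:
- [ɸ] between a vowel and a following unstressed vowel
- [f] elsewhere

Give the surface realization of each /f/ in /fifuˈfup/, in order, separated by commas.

[f], [ɸ], [f]

Occurrence 1 (position 1): no conditioning environment matches → elsewhere allophone [f].
Occurrence 2 (position 3): between a vowel and a following unstressed vowel → [ɸ].
Occurrence 3 (position 5): no conditioning environment matches → elsewhere allophone [f].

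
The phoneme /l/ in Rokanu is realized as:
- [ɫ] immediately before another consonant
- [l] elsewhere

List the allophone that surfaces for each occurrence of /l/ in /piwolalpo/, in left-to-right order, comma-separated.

Occurrence 1 (position 5): no conditioning environment matches → elsewhere allophone [l].
Occurrence 2 (position 7): immediately before another consonant → [ɫ].

[l], [ɫ]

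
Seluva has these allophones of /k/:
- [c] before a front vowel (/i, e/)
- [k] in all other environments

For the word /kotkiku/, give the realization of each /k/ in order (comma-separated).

[k], [c], [k]

Occurrence 1 (position 1): no conditioning environment matches → elsewhere allophone [k].
Occurrence 2 (position 4): before a front vowel → [c].
Occurrence 3 (position 6): no conditioning environment matches → elsewhere allophone [k].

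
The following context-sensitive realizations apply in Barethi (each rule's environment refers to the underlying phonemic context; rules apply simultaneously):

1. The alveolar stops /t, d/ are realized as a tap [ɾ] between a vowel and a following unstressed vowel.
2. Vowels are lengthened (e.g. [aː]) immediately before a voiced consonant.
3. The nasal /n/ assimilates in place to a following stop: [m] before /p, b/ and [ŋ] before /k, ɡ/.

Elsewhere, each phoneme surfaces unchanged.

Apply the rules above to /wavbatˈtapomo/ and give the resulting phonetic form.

[waːvbatˈtapoːmo]

/w/ (word-initial) is unaffected → [w].
/a/ (between /w/ and /v/) occurs before a voiced consonant → [aː] by rule 2.
/v/ — not in any rule's target class → [v].
/b/ — not in any rule's target class → [b].
/a/ (between /b/ and /t/) is in the target of rule 2 but the environment (before a voiced consonant) is not met → [a].
/t/ (between /a/ and /t/) is in the target of rule 1 but the environment (between a vowel and a following unstressed vowel) is not met → [t].
/t/ (between /t/ and /a/) is in the target of rule 1 but the environment (between a vowel and a following unstressed vowel) is not met → [t].
/a/ — between /t/ and /p/; rule 2 does not apply here → [a].
/p/ — not in any rule's target class → [p].
/o/ — between /p/ and /m/, before a voiced consonant — surfaces as [oː] (rule 2).
/m/ (between /o/ and /o/) is unaffected → [m].
/o/ (word-final) fails the environment for rule 2, so it stays [o].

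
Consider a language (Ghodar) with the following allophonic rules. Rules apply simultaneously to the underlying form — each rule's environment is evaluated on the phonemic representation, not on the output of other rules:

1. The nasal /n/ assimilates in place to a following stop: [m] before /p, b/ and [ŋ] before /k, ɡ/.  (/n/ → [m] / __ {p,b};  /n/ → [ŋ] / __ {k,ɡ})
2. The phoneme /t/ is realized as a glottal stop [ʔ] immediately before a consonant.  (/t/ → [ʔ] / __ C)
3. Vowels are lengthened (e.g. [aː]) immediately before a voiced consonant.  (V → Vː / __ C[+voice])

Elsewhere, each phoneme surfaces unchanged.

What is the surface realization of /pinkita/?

[piːŋkita]

/i/ (between /p/ and /n/) occurs before a voiced consonant → [iː] by rule 3.
/n/ meets the environment for rule 1 (before a labial or velar stop) → [ŋ].
/i/ (between /k/ and /t/) is in the target of rule 3 but the environment (before a voiced consonant) is not met → [i].
/t/ (between /i/ and /a/) is in the target of rule 2 but the environment (immediately before a consonant) is not met → [t].
/a/ (word-final): rule 3 targets it, but not before a voiced consonant → unchanged [a].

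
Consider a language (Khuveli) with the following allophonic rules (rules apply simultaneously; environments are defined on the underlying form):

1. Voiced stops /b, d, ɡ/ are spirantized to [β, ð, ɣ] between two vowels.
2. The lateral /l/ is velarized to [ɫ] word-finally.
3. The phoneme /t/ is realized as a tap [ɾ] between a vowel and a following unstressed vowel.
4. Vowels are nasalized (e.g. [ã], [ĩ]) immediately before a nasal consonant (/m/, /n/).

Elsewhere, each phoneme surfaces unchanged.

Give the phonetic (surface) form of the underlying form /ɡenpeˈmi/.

[ɡẽnpẽˈmi]

/ɡ/ (word-initial) fails the environment for rule 1, so it stays [ɡ].
Rule 4 applies to /e/ (between /ɡ/ and /n/: before a nasal consonant) → [ẽ].
/n/ — not in any rule's target class → [n].
/p/ stays [p].
/e/ (between /p/ and /m/) occurs before a nasal consonant → [ẽ] by rule 4.
/m/ — not in any rule's target class → [m].
/i/ (word-final) is in the target of rule 4 but the environment (before a nasal consonant) is not met → [i].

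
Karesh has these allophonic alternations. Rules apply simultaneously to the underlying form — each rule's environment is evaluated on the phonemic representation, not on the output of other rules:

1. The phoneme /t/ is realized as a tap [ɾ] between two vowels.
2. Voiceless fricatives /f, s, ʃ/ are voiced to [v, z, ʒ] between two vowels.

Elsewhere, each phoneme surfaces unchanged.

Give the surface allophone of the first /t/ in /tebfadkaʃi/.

[t]

/t/ — word-initial; rule 1 does not apply here → [t].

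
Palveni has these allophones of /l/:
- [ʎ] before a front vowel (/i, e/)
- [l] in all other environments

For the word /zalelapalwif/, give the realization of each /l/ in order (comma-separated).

Occurrence 1 (position 3): before a front vowel (/i, e/) → [ʎ].
Occurrence 2 (position 5): no conditioning environment matches → elsewhere allophone [l].
Occurrence 3 (position 9): no conditioning environment matches → elsewhere allophone [l].

[ʎ], [l], [l]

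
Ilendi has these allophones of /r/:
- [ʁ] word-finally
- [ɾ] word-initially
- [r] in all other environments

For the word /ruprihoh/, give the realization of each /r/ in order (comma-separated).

Occurrence 1 (position 1): word-initially → [ɾ].
Occurrence 2 (position 4): no conditioning environment matches → elsewhere allophone [r].

[ɾ], [r]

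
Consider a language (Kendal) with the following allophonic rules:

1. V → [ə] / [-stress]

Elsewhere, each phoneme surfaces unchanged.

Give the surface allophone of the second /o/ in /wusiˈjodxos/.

/o/ (between /x/ and /s/) occurs in an unstressed syllable → [ə] by rule 1.

[ə]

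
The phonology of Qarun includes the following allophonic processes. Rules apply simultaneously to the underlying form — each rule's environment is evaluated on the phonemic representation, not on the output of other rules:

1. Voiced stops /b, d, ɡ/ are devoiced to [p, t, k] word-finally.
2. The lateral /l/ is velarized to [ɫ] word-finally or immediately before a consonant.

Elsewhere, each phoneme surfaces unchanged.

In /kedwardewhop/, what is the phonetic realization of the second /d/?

/d/ (between /r/ and /e/) is in the target of rule 1 but the environment (word-finally) is not met → [d].

[d]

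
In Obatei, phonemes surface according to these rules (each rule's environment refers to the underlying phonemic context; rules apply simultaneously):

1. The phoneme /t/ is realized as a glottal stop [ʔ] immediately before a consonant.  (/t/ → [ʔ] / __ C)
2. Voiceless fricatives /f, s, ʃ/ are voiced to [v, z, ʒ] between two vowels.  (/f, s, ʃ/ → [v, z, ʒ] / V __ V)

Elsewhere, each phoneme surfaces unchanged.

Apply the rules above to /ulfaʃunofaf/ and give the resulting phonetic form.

[ulfaʒunovaf]

/f/ (between /l/ and /a/) is in the target of rule 2 but the environment (between two vowels) is not met → [f].
/ʃ/ (between /a/ and /u/): between two vowels, so rule 2 applies → [ʒ].
/f/ (between /o/ and /a/) occurs between two vowels → [v] by rule 2.
/f/ (word-final): rule 2 targets it, but not between two vowels → unchanged [f].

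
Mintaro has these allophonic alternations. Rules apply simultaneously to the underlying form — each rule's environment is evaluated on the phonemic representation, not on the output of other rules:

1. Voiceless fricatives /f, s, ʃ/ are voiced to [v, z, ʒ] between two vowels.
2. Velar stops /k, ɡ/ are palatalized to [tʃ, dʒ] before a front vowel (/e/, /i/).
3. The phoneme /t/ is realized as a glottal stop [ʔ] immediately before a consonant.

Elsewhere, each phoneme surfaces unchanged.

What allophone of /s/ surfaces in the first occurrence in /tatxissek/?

[s]

/s/ — between /i/ and /s/; rule 1 does not apply here → [s].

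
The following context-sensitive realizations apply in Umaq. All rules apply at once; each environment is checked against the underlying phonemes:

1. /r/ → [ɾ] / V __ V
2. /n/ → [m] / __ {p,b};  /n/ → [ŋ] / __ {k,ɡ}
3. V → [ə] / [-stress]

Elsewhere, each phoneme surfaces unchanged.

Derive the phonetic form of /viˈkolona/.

/v/ — not in any rule's target class → [v].
/i/ (between /v/ and /k/): in an unstressed syllable, so rule 3 applies → [ə].
/k/ stays [k].
/o/ (between /k/ and /l/): rule 3 targets it, but not in an unstressed syllable → unchanged [o].
/l/ — not in any rule's target class → [l].
/o/ — between /l/ and /n/, in an unstressed syllable — surfaces as [ə] (rule 3).
/n/ (between /o/ and /a/) is in the target of rule 2 but the environment (before a labial or velar stop) is not met → [n].
Rule 3 applies to /a/ (word-final: in an unstressed syllable) → [ə].

[vəˈkolənə]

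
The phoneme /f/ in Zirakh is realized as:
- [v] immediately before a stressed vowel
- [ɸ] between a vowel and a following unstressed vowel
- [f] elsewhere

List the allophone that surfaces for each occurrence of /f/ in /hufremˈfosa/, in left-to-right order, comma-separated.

Occurrence 1 (position 3): no conditioning environment matches → elsewhere allophone [f].
Occurrence 2 (position 7): immediately before a stressed vowel → [v].

[f], [v]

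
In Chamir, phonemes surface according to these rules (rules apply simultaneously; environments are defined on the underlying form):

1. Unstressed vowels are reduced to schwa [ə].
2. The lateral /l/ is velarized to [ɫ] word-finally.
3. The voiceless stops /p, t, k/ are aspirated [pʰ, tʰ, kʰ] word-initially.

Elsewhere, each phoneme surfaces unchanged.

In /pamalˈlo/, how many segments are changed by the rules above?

Segments that undergo a rule: /p/ → [pʰ] (rule 3); /a/ → [ə] (rule 1); /a/ → [ə] (rule 1).
All other segments surface unchanged.

3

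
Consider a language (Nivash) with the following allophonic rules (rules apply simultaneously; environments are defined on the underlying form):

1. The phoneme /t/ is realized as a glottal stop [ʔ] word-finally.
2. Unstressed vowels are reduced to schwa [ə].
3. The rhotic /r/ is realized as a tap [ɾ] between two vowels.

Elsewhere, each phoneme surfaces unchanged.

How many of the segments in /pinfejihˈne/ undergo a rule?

Segments that undergo a rule: /i/ → [ə] (rule 2); /e/ → [ə] (rule 2); /i/ → [ə] (rule 2).
All other segments surface unchanged.

3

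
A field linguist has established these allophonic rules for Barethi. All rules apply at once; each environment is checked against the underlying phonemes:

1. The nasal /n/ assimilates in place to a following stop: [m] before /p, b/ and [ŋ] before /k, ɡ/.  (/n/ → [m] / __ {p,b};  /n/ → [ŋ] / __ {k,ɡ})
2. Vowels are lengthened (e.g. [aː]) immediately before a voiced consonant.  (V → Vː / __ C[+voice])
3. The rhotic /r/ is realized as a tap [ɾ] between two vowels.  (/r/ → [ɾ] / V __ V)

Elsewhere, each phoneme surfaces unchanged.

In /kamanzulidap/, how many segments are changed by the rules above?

Segments that undergo a rule: /a/ → [aː] (rule 2); /a/ → [aː] (rule 2); /u/ → [uː] (rule 2); /i/ → [iː] (rule 2).
All other segments surface unchanged.

4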